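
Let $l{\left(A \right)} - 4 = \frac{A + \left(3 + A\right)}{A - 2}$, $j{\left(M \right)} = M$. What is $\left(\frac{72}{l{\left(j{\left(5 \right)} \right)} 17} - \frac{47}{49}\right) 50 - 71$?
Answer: $- \frac{77925}{833} \approx -93.547$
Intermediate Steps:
$l{\left(A \right)} = 4 + \frac{3 + 2 A}{-2 + A}$ ($l{\left(A \right)} = 4 + \frac{A + \left(3 + A\right)}{A - 2} = 4 + \frac{3 + 2 A}{-2 + A}$)
$\left(\frac{72}{l{\left(j{\left(5 \right)} \right)} 17} - \frac{47}{49}\right) 50 - 71 = \left(\frac{72}{\frac{-5 + 6 \cdot 5}{-2 + 5} \cdot 17} - \frac{47}{49}\right) 50 - 71 = \left(\frac{72}{\frac{-5 + 30}{3} \cdot 17} - \frac{47}{49}\right) 50 - 71 = \left(\frac{72}{\frac{1}{3} \cdot 25 \cdot 17} - \frac{47}{49}\right) 50 - 71 = \left(\frac{72}{\frac{25}{3} \cdot 17} - \frac{47}{49}\right) 50 - 71 = \left(\frac{72}{\frac{425}{3}} - \frac{47}{49}\right) 50 - 71 = \left(72 \cdot \frac{3}{425} - \frac{47}{49}\right) 50 - 71 = \left(\frac{216}{425} - \frac{47}{49}\right) 50 - 71 = \left(- \frac{9391}{20825}\right) 50 - 71 = - \frac{18782}{833} - 71 = - \frac{77925}{833}$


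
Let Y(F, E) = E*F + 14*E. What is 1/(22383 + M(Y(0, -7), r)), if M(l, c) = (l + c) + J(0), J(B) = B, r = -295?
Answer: 1/21990 ≈ 4.5475e-5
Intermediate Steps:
Y(F, E) = 14*E + E*F
M(l, c) = c + l (M(l, c) = (l + c) + 0 = (c + l) + 0 = c + l)
1/(22383 + M(Y(0, -7), r)) = 1/(22383 + (-295 - 7*(14 + 0))) = 1/(22383 + (-295 - 7*14)) = 1/(22383 + (-295 - 98)) = 1/(22383 - 393) = 1/21990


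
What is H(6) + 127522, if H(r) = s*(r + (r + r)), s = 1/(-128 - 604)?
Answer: 15557681/122 ≈ 1.2752e+5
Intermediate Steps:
s = -1/732 (s = 1/(-732) = -1/732 ≈ -0.0013661)
H(r) = -r/244 (H(r) = -(r + (r + r))/732 = -(r + 2*r)/732 = -r/244)
H(6) + 127522 = -1/244*6 + 127522 = -3/122 + 127522 = 15557681/122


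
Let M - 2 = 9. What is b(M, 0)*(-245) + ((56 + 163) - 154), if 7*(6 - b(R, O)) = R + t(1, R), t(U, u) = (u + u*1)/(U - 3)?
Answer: -1405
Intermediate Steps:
M = 11 (M = 2 + 9 = 11)
t(U, u) = 2*u/(-3 + U) (t(U, u) = (u + u)/(-3 + U) = (2*u)/(-3 + U) = 2*u/(-3 + U))
b(R, O) = 6 (b(R, O) = 6 - (R + 2*R/(-3 + 1))/7 = 6 - (R + 2*R/(-2))/7 = 6 - (R + 2*R*(-½))/7 = 6 - (R - R)/7 = 6 - ⅐*0 = 6 + 0 = 6)
b(M, 0)*(-245) + ((56 + 163) - 154) = 6*(-245) + ((56 + 163) - 154) = -1470 + (219 - 154) = -1470 + 65 = -1405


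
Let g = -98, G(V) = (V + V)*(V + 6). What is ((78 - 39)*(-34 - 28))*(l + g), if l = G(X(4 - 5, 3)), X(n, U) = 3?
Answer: 106392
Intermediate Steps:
G(V) = 2*V*(6 + V) (G(V) = (2*V)*(6 + V) = 2*V*(6 + V))
l = 54 (l = 2*3*(6 + 3) = 2*3*9 = 54)
((78 - 39)*(-34 - 28))*(l + g) = ((78 - 39)*(-34 - 28))*(54 - 98) = (39*(-62))*(-44) = -2418*(-44) = 106392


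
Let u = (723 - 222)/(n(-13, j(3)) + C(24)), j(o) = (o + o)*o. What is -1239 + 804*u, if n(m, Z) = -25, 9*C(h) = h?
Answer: -19275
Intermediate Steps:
C(h) = h/9
j(o) = 2*o² (j(o) = (2*o)*o = 2*o²)
u = -1503/67 (u = (723 - 222)/(-25 + (⅑)*24) = 501/(-25 + 8/3) = 501/(-67/3) = 501*(-3/67) = -1503/67 ≈ -22.433)
-1239 + 804*u = -1239 + 804*(-1503/67) = -1239 - 18036 = -19275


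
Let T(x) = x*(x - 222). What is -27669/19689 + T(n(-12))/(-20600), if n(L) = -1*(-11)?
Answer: -174761077/135197800 ≈ -1.2926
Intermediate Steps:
n(L) = 11
T(x) = x*(-222 + x)
-27669/19689 + T(n(-12))/(-20600) = -27669/19689 + (11*(-222 + 11))/(-20600) = -27669*1/19689 + (11*(-211))*(-1/20600) = -9223/6563 - 2321*(-1/20600) = -9223/6563 + 2321/20600 = -174761077/135197800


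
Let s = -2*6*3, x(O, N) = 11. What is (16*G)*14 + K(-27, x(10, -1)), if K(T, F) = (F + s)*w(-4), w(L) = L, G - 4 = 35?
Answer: 8836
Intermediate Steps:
G = 39 (G = 4 + 35 = 39)
s = -36 (s = -12*3 = -36)
K(T, F) = 144 - 4*F (K(T, F) = (F - 36)*(-4) = (-36 + F)*(-4) = 144 - 4*F)
(16*G)*14 + K(-27, x(10, -1)) = (16*39)*14 + (144 - 4*11) = 624*14 + (144 - 44) = 8736 + 100 = 8836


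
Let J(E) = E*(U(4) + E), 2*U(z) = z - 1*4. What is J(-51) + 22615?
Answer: 25216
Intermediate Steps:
U(z) = -2 + z/2 (U(z) = (z - 1*4)/2 = (z - 4)/2 = (-4 + z)/2 = -2 + z/2)
J(E) = E² (J(E) = E*((-2 + (½)*4) + E) = E*((-2 + 2) + E) = E*(0 + E) = E*E = E²)
J(-51) + 22615 = (-51)² + 22615 = 2601 + 22615 = 25216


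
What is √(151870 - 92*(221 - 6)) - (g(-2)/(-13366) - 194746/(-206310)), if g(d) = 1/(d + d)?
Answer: -5206053227/5515078920 + √132090 ≈ 362.50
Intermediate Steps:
g(d) = 1/(2*d)
√(151870 - 92*(221 - 6)) - (g(-2)/(-13366) - 194746/(-206310)) = √(151870 - 92*(221 - 6)) - (((½)/(-2))/(-13366) - 194746/(-206310)) = √(151870 - 92*215) - (((½)*(-½))*(-1/13366) - 194746*(-1/206310)) = √(151870 - 19780) - (-¼*(-1/13366) + 97373/103155) = √132090 - (1/53464 + 97373/103155) = √132090 - 1*5206053227/5515078920 = √132090 - 5206053227/5515078920 = -5206053227/5515078920 + √132090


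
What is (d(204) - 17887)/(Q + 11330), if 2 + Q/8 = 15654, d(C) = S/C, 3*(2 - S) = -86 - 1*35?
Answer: -10946717/83566152 ≈ -0.13099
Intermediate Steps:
S = 127/3 (S = 2 - (-86 - 1*35)/3 = 2 - (-86 - 35)/3 = 2 - ⅓*(-121) = 2 + 121/3 = 127/3 ≈ 42.333)
d(C) = 127/(3*C)
Q = 125216 (Q = -16 + 8*15654 = -16 + 125232 = 125216)
(d(204) - 17887)/(Q + 11330) = ((127/3)/204 - 17887)/(125216 + 11330) = ((127/3)*(1/204) - 17887)/136546 = (127/612 - 17887)*(1/136546) = -10946717/612*1/136546 = -10946717/83566152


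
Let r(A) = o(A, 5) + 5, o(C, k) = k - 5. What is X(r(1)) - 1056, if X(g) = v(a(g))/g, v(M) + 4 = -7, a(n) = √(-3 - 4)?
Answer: -5291/5 ≈ -1058.2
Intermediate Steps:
a(n) = I*√7 (a(n) = √(-7) = I*√7)
o(C, k) = -5 + k
r(A) = 5 (r(A) = (-5 + 5) + 5 = 0 + 5 = 5)
v(M) = -11 (v(M) = -4 - 7 = -11)
X(g) = -11/g
X(r(1)) - 1056 = -11/5 - 1056 = -5291/5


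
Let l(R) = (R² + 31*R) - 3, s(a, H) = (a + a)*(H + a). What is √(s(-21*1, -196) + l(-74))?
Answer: √12293 ≈ 110.87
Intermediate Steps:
s(a, H) = 2*a*(H + a) (s(a, H) = (2*a)*(H + a) = 2*a*(H + a))
l(R) = -3 + R² + 31*R
√(s(-21*1, -196) + l(-74)) = √(2*(-21*1)*(-196 - 21*1) + (-3 + (-74)² + 31*(-74))) = √(2*(-21)*(-196 - 21) + (-3 + 5476 - 2294)) = √(2*(-21)*(-217) + 3179) = √(9114 + 3179) = √12293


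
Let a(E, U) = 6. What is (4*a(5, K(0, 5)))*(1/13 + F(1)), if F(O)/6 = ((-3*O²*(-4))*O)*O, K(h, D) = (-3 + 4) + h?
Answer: 22488/13 ≈ 1729.8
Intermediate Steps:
K(h, D) = 1 + h
F(O) = 72*O⁴ (F(O) = 6*(((-3*O²*(-4))*O)*O) = 6*(((12*O²)*O)*O) = 6*((12*O³)*O) = 6*(12*O⁴) = 72*O⁴)
(4*a(5, K(0, 5)))*(1/13 + F(1)) = (4*6)*(1/13 + 72*1⁴) = 24*(1/13 + 72*1) = 24*(1/13 + 72) = 24*(937/13) = 22488/13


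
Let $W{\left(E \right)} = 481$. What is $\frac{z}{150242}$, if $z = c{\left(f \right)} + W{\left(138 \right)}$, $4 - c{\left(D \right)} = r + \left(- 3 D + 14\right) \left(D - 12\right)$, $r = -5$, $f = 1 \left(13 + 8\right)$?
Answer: $\frac{931}{150242} \approx 0.0061967$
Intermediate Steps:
$f = 21$ ($f = 1 \cdot 21 = 21$)
$c{\left(D \right)} = 9 - \left(-12 + D\right) \left(14 - 3 D\right)$ ($c{\left(D \right)} = 4 - \left(-5 + \left(- 3 D + 14\right) \left(D - 12\right)\right) = 4 - \left(-5 + \left(14 - 3 D\right) \left(-12 + D\right)\right) = 4 - \left(-5 + \left(-12 + D\right) \left(14 - 3 D\right)\right) = 9 - \left(-12 + D\right) \left(14 - 3 D\right)$)
$z = 931$ ($z = \left(177 - 1050 + 3 \cdot 21^{2}\right) + 481 = \left(177 - 1050 + 3 \cdot 441\right) + 481 = \left(177 - 1050 + 1323\right) + 481 = 450 + 481 = 931$)
$\frac{z}{150242} = \frac{931}{150242}$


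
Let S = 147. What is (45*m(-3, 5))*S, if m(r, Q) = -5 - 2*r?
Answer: 6615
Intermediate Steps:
(45*m(-3, 5))*S = (45*(-5 - 2*(-3)))*147 = (45*(-5 + 6))*147 = (45*1)*147 = 45*147 = 6615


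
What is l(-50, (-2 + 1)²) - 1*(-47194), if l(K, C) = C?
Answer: 47195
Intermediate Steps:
l(-50, (-2 + 1)²) - 1*(-47194) = (-2 + 1)² - 1*(-47194) = (-1)² + 47194 = 1 + 47194 = 47195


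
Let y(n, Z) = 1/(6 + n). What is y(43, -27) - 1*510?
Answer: -24989/49 ≈ -509.98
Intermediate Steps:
y(43, -27) - 1*510 = 1/(6 + 43) - 1*510 = 1/49 - 510 = -24989/49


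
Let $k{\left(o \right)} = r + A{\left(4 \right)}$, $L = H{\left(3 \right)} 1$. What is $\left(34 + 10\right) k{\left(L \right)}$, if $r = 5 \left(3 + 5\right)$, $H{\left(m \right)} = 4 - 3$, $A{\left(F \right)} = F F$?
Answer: $2464$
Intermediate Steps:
$A{\left(F \right)} = F^{2}$
$H{\left(m \right)} = 1$ ($H{\left(m \right)} = 4 - 3 = 1$)
$r = 40$ ($r = 5 \cdot 8 = 40$)
$L = 1$ ($L = 1 \cdot 1 = 1$)
$k{\left(o \right)} = 56$ ($k{\left(o \right)} = 40 + 4^{2} = 40 + 16 = 56$)
$\left(34 + 10\right) k{\left(L \right)} = \left(34 + 10\right) 56 = 44 \cdot 56 = 2464$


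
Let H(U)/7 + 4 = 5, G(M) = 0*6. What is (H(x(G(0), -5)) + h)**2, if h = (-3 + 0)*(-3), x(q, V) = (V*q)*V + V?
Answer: 256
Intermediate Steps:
G(M) = 0
x(q, V) = V + q*V**2 (x(q, V) = q*V**2 + V = V + q*V**2)
H(U) = 7 (H(U) = -28 + 7*5 = -28 + 35 = 7)
h = 9 (h = -3*(-3) = 9)
(H(x(G(0), -5)) + h)**2 = (7 + 9)**2 = 16**2 = 256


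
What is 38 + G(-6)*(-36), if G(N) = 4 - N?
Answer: -322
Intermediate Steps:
38 + G(-6)*(-36) = 38 + (4 - 1*(-6))*(-36) = 38 + (4 + 6)*(-36) = 38 + 10*(-36) = 38 - 360 = -322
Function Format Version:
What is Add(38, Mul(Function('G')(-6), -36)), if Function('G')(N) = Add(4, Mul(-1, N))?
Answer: -322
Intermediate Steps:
Add(38, Mul(Function('G')(-6), -36)) = Add(38, Mul(Add(4, Mul(-1, -6)), -36)) = Add(38, Mul(Add(4, 6), -36)) = Add(38, Mul(10, -36)) = Add(38, -360) = -322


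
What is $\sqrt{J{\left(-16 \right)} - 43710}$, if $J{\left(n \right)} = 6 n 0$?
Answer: $i \sqrt{43710} \approx 209.07 i$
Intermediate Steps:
$J{\left(n \right)} = 0$
$\sqrt{J{\left(-16 \right)} - 43710} = \sqrt{0 - 43710} = \sqrt{-43710} = i \sqrt{43710}$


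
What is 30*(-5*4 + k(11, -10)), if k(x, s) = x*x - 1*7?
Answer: 2820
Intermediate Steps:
k(x, s) = -7 + x**2 (k(x, s) = x**2 - 7 = -7 + x**2)
30*(-5*4 + k(11, -10)) = 30*(-5*4 + (-7 + 11**2)) = 30*(-20 + (-7 + 121)) = 30*(-20 + 114) = 30*94 = 2820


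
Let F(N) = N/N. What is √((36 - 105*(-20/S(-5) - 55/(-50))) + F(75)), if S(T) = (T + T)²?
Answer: I*√230/2 ≈ 7.5829*I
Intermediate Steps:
S(T) = 4*T² (S(T) = (2*T)² = 4*T²)
F(N) = 1
√((36 - 105*(-20/S(-5) - 55/(-50))) + F(75)) = √((36 - 105*(-20/(4*(-5)²) - 55/(-50))) + 1) = √((36 - 105*(-20/(4*25) - 55*(-1/50))) + 1) = √((36 - 105*(-20/100 + 11/10)) + 1) = √((36 - 105*(-20*1/100 + 11/10)) + 1) = √((36 - 105*(-⅕ + 11/10)) + 1) = √((36 - 105*9/10) + 1) = √((36 - 189/2) + 1) = √(-117/2 + 1) = √(-115/2) = I*√230/2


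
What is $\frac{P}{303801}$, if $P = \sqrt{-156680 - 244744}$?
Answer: $\frac{4 i \sqrt{25089}}{303801} \approx 0.0020855 i$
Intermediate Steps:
$P = 4 i \sqrt{25089}$ ($P = \sqrt{-401424} = 4 i \sqrt{25089} \approx 633.58 i$)
$\frac{P}{303801} = \frac{4 i \sqrt{25089}}{303801}$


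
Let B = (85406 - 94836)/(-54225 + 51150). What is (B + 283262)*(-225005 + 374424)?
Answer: 634877744944/15 ≈ 4.2325e+10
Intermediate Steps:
B = 46/15 (B = -9430/(-3075) = -9430*(-1/3075) = 46/15 ≈ 3.0667)
(B + 283262)*(-225005 + 374424) = (46/15 + 283262)*(-225005 + 374424) = (4248976/15)*149419 = 634877744944/15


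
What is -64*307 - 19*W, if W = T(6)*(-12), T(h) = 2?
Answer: -19192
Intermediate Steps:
W = -24 (W = 2*(-12) = -24)
-64*307 - 19*W = -64*307 - 19*(-24) = -19648 + 456 = -19192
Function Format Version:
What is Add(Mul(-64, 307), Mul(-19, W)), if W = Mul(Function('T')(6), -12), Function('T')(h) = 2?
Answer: -19192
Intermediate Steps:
W = -24 (W = Mul(2, -12) = -24)
Add(Mul(-64, 307), Mul(-19, W)) = Add(Mul(-64, 307), Mul(-19, -24)) = Add(-19648, 456) = -19192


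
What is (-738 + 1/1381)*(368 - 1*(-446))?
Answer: -829610078/1381 ≈ -6.0073e+5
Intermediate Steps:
(-738 + 1/1381)*(368 - 1*(-446)) = (-738 + 1/1381)*(368 + 446) = -1019177/1381*814 = -829610078/1381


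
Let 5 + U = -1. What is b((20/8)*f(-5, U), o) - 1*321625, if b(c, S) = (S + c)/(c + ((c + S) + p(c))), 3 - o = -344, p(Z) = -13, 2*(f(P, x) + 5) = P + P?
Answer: -45670589/142 ≈ -3.2162e+5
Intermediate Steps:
U = -6 (U = -5 - 1 = -6)
f(P, x) = -5 + P (f(P, x) = -5 + (P + P)/2 = -5 + (2*P)/2 = -5 + P)
o = 347 (o = 3 - 1*(-344) = 3 + 344 = 347)
b(c, S) = (S + c)/(-13 + S + 2*c) (b(c, S) = (S + c)/(c + ((c + S) - 13)) = (S + c)/(c + ((S + c) - 13)) = (S + c)/(c + (-13 + S + c)) = (S + c)/(-13 + S + 2*c))
b((20/8)*f(-5, U), o) - 1*321625 = (347 + (20/8)*(-5 - 5))/(-13 + 347 + 2*((20/8)*(-5 - 5))) - 1*321625 = (347 + (20*(⅛))*(-10))/(-13 + 347 + 2*((20*(⅛))*(-10))) - 321625 = (347 + (5/2)*(-10))/(-13 + 347 + 2*((5/2)*(-10))) - 321625 = (347 - 25)/(-13 + 347 + 2*(-25)) - 321625 = 322/(-13 + 347 - 50) - 321625 = 322/284 - 321625 = (1/284)*322 - 321625 = 161/142 - 321625 = -45670589/142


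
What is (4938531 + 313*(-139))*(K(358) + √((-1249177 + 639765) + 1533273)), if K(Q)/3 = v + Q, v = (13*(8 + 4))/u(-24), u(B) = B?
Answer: 5161802808 + 4895024*√923861 ≈ 9.8668e+9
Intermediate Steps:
v = -13/2 (v = (13*(8 + 4))/(-24) = (13*12)*(-1/24) = 156*(-1/24) = -13/2 ≈ -6.5000)
K(Q) = -39/2 + 3*Q (K(Q) = 3*(-13/2 + Q) = -39/2 + 3*Q)
(4938531 + 313*(-139))*(K(358) + √((-1249177 + 639765) + 1533273)) = (4938531 + 313*(-139))*((-39/2 + 3*358) + √((-1249177 + 639765) + 1533273)) = (4938531 - 43507)*((-39/2 + 1074) + √(-609412 + 1533273)) = 4895024*(2109/2 + √923861) = 5161802808 + 4895024*√923861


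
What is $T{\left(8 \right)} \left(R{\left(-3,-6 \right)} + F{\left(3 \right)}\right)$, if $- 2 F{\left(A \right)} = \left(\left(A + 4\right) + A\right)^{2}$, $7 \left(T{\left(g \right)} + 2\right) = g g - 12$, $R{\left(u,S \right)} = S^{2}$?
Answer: $-76$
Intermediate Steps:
$T{\left(g \right)} = - \frac{26}{7} + \frac{g^{2}}{7}$ ($T{\left(g \right)} = -2 + \frac{g g - 12}{7} = -2 + \frac{g^{2} - 12}{7} = -2 + \frac{-12 + g^{2}}{7} = -2 + \left(- \frac{12}{7} + \frac{g^{2}}{7}\right) = - \frac{26}{7} + \frac{g^{2}}{7}$)
$F{\left(A \right)} = - \frac{\left(4 + 2 A\right)^{2}}{2}$ ($F{\left(A \right)} = - \frac{\left(\left(A + 4\right) + A\right)^{2}}{2} = - \frac{\left(\left(4 + A\right) + A\right)^{2}}{2} = - \frac{\left(4 + 2 A\right)^{2}}{2}$)
$T{\left(8 \right)} \left(R{\left(-3,-6 \right)} + F{\left(3 \right)}\right) = \left(- \frac{26}{7} + \frac{8^{2}}{7}\right) \left(\left(-6\right)^{2} - 2 \left(2 + 3\right)^{2}\right) = \left(- \frac{26}{7} + \frac{1}{7} \cdot 64\right) \left(36 - 2 \cdot 5^{2}\right) = \left(- \frac{26}{7} + \frac{64}{7}\right) \left(36 - 50\right) = \frac{38 \left(36 - 50\right)}{7} = \frac{38}{7} \left(-14\right) = -76$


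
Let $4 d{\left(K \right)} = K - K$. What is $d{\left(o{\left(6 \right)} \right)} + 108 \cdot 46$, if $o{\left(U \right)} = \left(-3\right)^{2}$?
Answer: $4968$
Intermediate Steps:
$o{\left(U \right)} = 9$
$d{\left(K \right)} = 0$ ($d{\left(K \right)} = \frac{K - K}{4} = \frac{1}{4} \cdot 0 = 0$)
$d{\left(o{\left(6 \right)} \right)} + 108 \cdot 46 = 0 + 108 \cdot 46 = 0 + 4968 = 4968$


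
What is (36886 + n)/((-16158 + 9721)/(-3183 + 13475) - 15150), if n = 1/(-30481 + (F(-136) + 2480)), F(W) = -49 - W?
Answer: -5298505842238/2176318317809 ≈ -2.4346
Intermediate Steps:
n = -1/27914 (n = 1/(-30481 + ((-49 - 1*(-136)) + 2480)) = 1/(-30481 + ((-49 + 136) + 2480)) = 1/(-30481 + (87 + 2480)) = 1/(-30481 + 2567) = 1/(-27914) = -1/27914 ≈ -3.5824e-5)
(36886 + n)/((-16158 + 9721)/(-3183 + 13475) - 15150) = (36886 - 1/27914)/((-16158 + 9721)/(-3183 + 13475) - 15150) = 1029635803/(27914*(-6437/10292 - 15150)) = 1029635803/(27914*(-155930237/10292)) = (1029635803/27914)*(-10292/155930237) = -5298505842238/2176318317809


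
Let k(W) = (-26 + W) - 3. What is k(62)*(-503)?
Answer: -16599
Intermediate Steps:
k(W) = -29 + W
k(62)*(-503) = (-29 + 62)*(-503) = 33*(-503) = -16599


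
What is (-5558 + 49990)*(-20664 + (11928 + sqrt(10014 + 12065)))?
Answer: -388157952 + 44432*sqrt(22079) ≈ -3.8156e+8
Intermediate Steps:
(-5558 + 49990)*(-20664 + (11928 + sqrt(10014 + 12065))) = 44432*(-20664 + (11928 + sqrt(22079))) = 44432*(-8736 + sqrt(22079)) = -388157952 + 44432*sqrt(22079)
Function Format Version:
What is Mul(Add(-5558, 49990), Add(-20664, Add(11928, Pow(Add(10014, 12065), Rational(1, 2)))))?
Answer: Add(-388157952, Mul(44432, Pow(22079, Rational(1, 2)))) ≈ -3.8156e+8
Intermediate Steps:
Mul(Add(-5558, 49990), Add(-20664, Add(11928, Pow(Add(10014, 12065), Rational(1, 2))))) = Mul(44432, Add(-20664, Add(11928, Pow(22079, Rational(1, 2))))) = Mul(44432, Add(-8736, Pow(22079, Rational(1, 2)))) = Add(-388157952, Mul(44432, Pow(22079, Rational(1, 2))))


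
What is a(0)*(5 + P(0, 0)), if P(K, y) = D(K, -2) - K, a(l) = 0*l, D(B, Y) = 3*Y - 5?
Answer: 0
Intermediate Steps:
D(B, Y) = -5 + 3*Y
a(l) = 0
P(K, y) = -11 - K (P(K, y) = (-5 + 3*(-2)) - K = (-5 - 6) - K = -11 - K)
a(0)*(5 + P(0, 0)) = 0*(5 + (-11 - 1*0)) = 0*(5 + (-11 + 0)) = 0*(5 - 11) = 0*(-6) = 0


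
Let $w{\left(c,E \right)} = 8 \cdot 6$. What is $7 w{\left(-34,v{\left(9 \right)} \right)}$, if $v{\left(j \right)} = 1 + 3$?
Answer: $336$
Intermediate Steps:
$v{\left(j \right)} = 4$
$w{\left(c,E \right)} = 48$
$7 w{\left(-34,v{\left(9 \right)} \right)} = 7 \cdot 48 = 336$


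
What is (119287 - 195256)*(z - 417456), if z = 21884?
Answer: 30051209268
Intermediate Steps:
(119287 - 195256)*(z - 417456) = (119287 - 195256)*(21884 - 417456) = -75969*(-395572) = 30051209268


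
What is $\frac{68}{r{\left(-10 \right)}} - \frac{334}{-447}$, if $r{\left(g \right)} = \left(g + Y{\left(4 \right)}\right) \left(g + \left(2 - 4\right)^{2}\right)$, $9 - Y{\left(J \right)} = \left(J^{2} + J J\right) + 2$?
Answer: $\frac{16756}{15645} \approx 1.071$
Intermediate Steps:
$Y{\left(J \right)} = 7 - 2 J^{2}$ ($Y{\left(J \right)} = 9 - \left(\left(J^{2} + J J\right) + 2\right) = 9 - \left(\left(J^{2} + J^{2}\right) + 2\right) = 9 - \left(2 J^{2} + 2\right) = 9 - \left(2 + 2 J^{2}\right) = 7 - 2 J^{2}$)
$r{\left(g \right)} = \left(-25 + g\right) \left(4 + g\right)$ ($r{\left(g \right)} = \left(g + \left(7 - 2 \cdot 4^{2}\right)\right) \left(g + \left(2 - 4\right)^{2}\right) = \left(g + \left(7 - 32\right)\right) \left(g + \left(-2\right)^{2}\right) = \left(g + \left(7 - 32\right)\right) \left(g + 4\right) = \left(g - 25\right) \left(4 + g\right) = \left(-25 + g\right) \left(4 + g\right)$)
$\frac{68}{r{\left(-10 \right)}} - \frac{334}{-447} = \frac{68}{-100 + \left(-10\right)^{2} - -210} - \frac{334}{-447} = \frac{68}{-100 + 100 + 210} - - \frac{334}{447} = \frac{68}{210} + \frac{334}{447} = 68 \cdot \frac{1}{210} + \frac{334}{447} = \frac{34}{105} + \frac{334}{447} = \frac{16756}{15645}$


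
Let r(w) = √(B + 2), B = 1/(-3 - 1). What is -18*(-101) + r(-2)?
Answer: 1818 + √7/2 ≈ 1819.3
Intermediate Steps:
B = -¼ (B = 1/(-4) = -¼ ≈ -0.25000)
r(w) = √7/2 (r(w) = √(-¼ + 2) = √(7/4) = √7/2)
-18*(-101) + r(-2) = -18*(-101) + √7/2 = 1818 + √7/2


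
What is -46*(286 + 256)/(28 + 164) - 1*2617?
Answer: -131849/48 ≈ -2746.9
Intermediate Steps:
-46*(286 + 256)/(28 + 164) - 1*2617 = -24932/192 - 2617 = -46*271/96 - 2617 = -6233/48 - 2617 = -131849/48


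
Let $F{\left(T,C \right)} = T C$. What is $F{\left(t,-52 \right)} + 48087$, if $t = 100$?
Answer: $42887$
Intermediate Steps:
$F{\left(T,C \right)} = C T$
$F{\left(t,-52 \right)} + 48087 = \left(-52\right) 100 + 48087 = -5200 + 48087 = 42887$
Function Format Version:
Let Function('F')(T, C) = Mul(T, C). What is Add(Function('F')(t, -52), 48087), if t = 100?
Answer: 42887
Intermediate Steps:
Function('F')(T, C) = Mul(C, T)
Add(Function('F')(t, -52), 48087) = Add(Mul(-52, 100), 48087) = Add(-5200, 48087) = 42887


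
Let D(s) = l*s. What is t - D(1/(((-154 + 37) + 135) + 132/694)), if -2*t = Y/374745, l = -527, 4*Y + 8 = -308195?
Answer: 272906411/9386470 ≈ 29.074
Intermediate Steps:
Y = -308203/4 (Y = -2 + (1/4)*(-308195) = -2 - 308195/4 = -308203/4 ≈ -77051.)
D(s) = -527*s
t = 44029/428280 (t = -(-308203)/(8*374745) = -1/2*(-44029/214140) = 44029/428280 ≈ 0.10280)
t - D(1/(((-154 + 37) + 135) + 132/694)) = 44029/428280 - (-527)/(((-154 + 37) + 135) + 132/694) = 44029/428280 - (-527)/((-117 + 135) + 132*(1/694)) = 44029/428280 - (-527)/(18 + 66/347) = 44029/428280 - (-527)/6312/347 = 44029/428280 - (-527)*347/6312 = 44029/428280 - 1*(-182869/6312) = 44029/428280 + 182869/6312 = 272906411/9386470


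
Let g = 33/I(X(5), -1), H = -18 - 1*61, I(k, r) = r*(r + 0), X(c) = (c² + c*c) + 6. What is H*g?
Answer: -2607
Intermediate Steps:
X(c) = 6 + 2*c² (X(c) = (c² + c²) + 6 = 2*c² + 6 = 6 + 2*c²)
I(k, r) = r² (I(k, r) = r*r = r²)
H = -79 (H = -18 - 61 = -79)
g = 33 (g = 33/((-1)²) = 33/1 = 33*1 = 33)
H*g = -79*33 = -2607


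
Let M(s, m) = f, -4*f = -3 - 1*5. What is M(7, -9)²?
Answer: 4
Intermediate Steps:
f = 2 (f = -(-3 - 1*5)/4 = -(-3 - 5)/4 = -¼*(-8) = 2)
M(s, m) = 2
M(7, -9)² = 2² = 4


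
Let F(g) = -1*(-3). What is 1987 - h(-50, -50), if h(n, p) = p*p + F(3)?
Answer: -516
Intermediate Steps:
F(g) = 3
h(n, p) = 3 + p² (h(n, p) = p*p + 3 = p² + 3 = 3 + p²)
1987 - h(-50, -50) = 1987 - (3 + (-50)²) = 1987 - (3 + 2500) = 1987 - 1*2503 = 1987 - 2503 = -516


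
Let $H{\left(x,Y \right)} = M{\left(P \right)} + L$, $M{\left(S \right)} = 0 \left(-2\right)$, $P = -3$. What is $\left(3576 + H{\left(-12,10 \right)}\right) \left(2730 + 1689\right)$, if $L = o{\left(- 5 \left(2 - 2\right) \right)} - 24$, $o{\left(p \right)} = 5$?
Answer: $15718383$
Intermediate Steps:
$M{\left(S \right)} = 0$
$L = -19$ ($L = 5 - 24 = -19$)
$H{\left(x,Y \right)} = -19$ ($H{\left(x,Y \right)} = 0 - 19 = -19$)
$\left(3576 + H{\left(-12,10 \right)}\right) \left(2730 + 1689\right) = \left(3576 - 19\right) \left(2730 + 1689\right) = 3557 \cdot 4419 = 15718383$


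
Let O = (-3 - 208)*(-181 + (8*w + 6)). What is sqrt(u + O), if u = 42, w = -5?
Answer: sqrt(45407) ≈ 213.09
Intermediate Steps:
O = 45365 (O = (-3 - 208)*(-181 + (8*(-5) + 6)) = -211*(-181 + (-40 + 6)) = -211*(-181 - 34) = -211*(-215) = 45365)
sqrt(u + O) = sqrt(42 + 45365) = sqrt(45407)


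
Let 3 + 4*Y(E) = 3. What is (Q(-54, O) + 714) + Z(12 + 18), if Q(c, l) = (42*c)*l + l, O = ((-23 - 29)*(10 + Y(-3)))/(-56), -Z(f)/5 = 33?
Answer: -143512/7 ≈ -20502.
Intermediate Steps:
Y(E) = 0 (Y(E) = -3/4 + (1/4)*3 = -3/4 + 3/4 = 0)
Z(f) = -165 (Z(f) = -5*33 = -165)
O = 65/7 (O = ((-23 - 29)*(10 + 0))/(-56) = -52*10*(-1/56) = -520*(-1/56) = 65/7 ≈ 9.2857)
Q(c, l) = l + 42*c*l (Q(c, l) = 42*c*l + l = l + 42*c*l)
(Q(-54, O) + 714) + Z(12 + 18) = (65*(1 + 42*(-54))/7 + 714) - 165 = (65*(1 - 2268)/7 + 714) - 165 = ((65/7)*(-2267) + 714) - 165 = (-147355/7 + 714) - 165 = -142357/7 - 165 = -143512/7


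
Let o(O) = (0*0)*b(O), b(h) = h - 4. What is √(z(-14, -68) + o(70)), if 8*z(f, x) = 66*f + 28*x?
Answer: I*√1414/2 ≈ 18.802*I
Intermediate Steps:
b(h) = -4 + h
z(f, x) = 7*x/2 + 33*f/4 (z(f, x) = (66*f + 28*x)/8 = (28*x + 66*f)/8 = 7*x/2 + 33*f/4)
o(O) = 0 (o(O) = (0*0)*(-4 + O) = 0*(-4 + O) = 0)
√(z(-14, -68) + o(70)) = √(((7/2)*(-68) + (33/4)*(-14)) + 0) = √((-238 - 231/2) + 0) = √(-707/2 + 0) = √(-707/2) = I*√1414/2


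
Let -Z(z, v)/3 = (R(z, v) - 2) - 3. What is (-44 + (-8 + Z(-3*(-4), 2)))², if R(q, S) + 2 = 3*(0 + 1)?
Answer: 1600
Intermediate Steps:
R(q, S) = 1 (R(q, S) = -2 + 3*(0 + 1) = -2 + 3*1 = -2 + 3 = 1)
Z(z, v) = 12 (Z(z, v) = -3*((1 - 2) - 3) = -3*(-1 - 3) = -3*(-4) = 12)
(-44 + (-8 + Z(-3*(-4), 2)))² = (-44 + (-8 + 12))² = (-44 + 4)² = (-40)² = 1600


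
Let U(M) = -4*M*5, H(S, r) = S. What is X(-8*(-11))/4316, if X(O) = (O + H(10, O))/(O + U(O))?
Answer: -49/3608176 ≈ -1.3580e-5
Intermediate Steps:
U(M) = -20*M
X(O) = -(10 + O)/(19*O) (X(O) = (O + 10)/(O - 20*O) = (10 + O)/((-19*O)) = (10 + O)*(-1/(19*O)) = -(10 + O)/(19*O))
X(-8*(-11))/4316 = ((-10 - (-8)*(-11))/(19*((-8*(-11)))))/4316 = ((1/19)*(-10 - 1*88)/88)*(1/4316) = ((1/19)*(1/88)*(-10 - 88))*(1/4316) = ((1/19)*(1/88)*(-98))*(1/4316) = -49/836*1/4316 = -49/3608176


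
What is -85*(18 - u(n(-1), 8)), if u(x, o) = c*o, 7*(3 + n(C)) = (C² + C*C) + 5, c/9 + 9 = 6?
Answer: -19890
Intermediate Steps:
c = -27 (c = -81 + 9*6 = -81 + 54 = -27)
n(C) = -16/7 + 2*C²/7 (n(C) = -3 + ((C² + C*C) + 5)/7 = -3 + ((C² + C²) + 5)/7 = -3 + (2*C² + 5)/7 = -3 + (5 + 2*C²)/7 = -3 + (5/7 + 2*C²/7) = -16/7 + 2*C²/7)
u(x, o) = -27*o
-85*(18 - u(n(-1), 8)) = -85*(18 - (-27)*8) = -85*(18 - 1*(-216)) = -85*(18 + 216) = -85*234 = -19890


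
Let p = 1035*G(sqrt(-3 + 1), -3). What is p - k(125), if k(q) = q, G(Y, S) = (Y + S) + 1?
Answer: -2195 + 1035*I*sqrt(2) ≈ -2195.0 + 1463.7*I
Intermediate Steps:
G(Y, S) = 1 + S + Y (G(Y, S) = (S + Y) + 1 = 1 + S + Y)
p = -2070 + 1035*I*sqrt(2) (p = 1035*(1 - 3 + sqrt(-3 + 1)) = 1035*(1 - 3 + sqrt(-2)) = 1035*(1 - 3 + I*sqrt(2)) = 1035*(-2 + I*sqrt(2)) = -2070 + 1035*I*sqrt(2) ≈ -2070.0 + 1463.7*I)
p - k(125) = (-2070 + 1035*I*sqrt(2)) - 1*125 = (-2070 + 1035*I*sqrt(2)) - 125 = -2195 + 1035*I*sqrt(2)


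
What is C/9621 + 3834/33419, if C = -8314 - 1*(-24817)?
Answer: 196133557/107174733 ≈ 1.8300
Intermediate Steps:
C = 16503 (C = -8314 + 24817 = 16503)
C/9621 + 3834/33419 = 16503/9621 + 3834/33419 = 16503*(1/9621) + 3834*(1/33419) = 5501/3207 + 3834/33419 = 196133557/107174733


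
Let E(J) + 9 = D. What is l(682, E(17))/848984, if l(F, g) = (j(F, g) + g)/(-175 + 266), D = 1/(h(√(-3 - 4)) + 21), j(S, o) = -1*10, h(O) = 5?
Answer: -493/2008696144 ≈ -2.4543e-7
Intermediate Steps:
j(S, o) = -10
D = 1/26 (D = 1/(5 + 21) = 1/26 ≈ 0.038462)
E(J) = -233/26 (E(J) = -9 + 1/26 = -233/26)
l(F, g) = -10/91 + g/91 (l(F, g) = (-10 + g)/(-175 + 266) = (-10 + g)/91 = (-10 + g)*(1/91) = -10/91 + g/91)
l(682, E(17))/848984 = (-10/91 + (1/91)*(-233/26))/848984 = (-10/91 - 233/2366)*(1/848984) = -493/2366*1/848984 = -493/2008696144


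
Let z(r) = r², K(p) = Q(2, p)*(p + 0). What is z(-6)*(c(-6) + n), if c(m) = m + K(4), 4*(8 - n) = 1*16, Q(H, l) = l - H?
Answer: 216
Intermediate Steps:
n = 4 (n = 8 - 16/4 = 8 - ¼*16 = 8 - 4 = 4)
K(p) = p*(-2 + p) (K(p) = (p - 1*2)*(p + 0) = (p - 2)*p = (-2 + p)*p = p*(-2 + p))
c(m) = 8 + m (c(m) = m + 4*(-2 + 4) = m + 4*2 = m + 8 = 8 + m)
z(-6)*(c(-6) + n) = (-6)²*((8 - 6) + 4) = 36*(2 + 4) = 36*6 = 216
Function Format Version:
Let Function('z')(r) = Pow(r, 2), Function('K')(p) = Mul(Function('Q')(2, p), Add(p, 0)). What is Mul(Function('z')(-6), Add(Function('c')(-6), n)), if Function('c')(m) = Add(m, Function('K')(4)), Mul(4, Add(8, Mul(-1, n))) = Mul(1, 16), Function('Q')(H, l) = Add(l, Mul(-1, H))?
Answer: 216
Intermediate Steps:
n = 4 (n = Add(8, Mul(Rational(-1, 4), Mul(1, 16))) = Add(8, Mul(Rational(-1, 4), 16)) = Add(8, -4) = 4)
Function('K')(p) = Mul(p, Add(-2, p)) (Function('K')(p) = Mul(Add(p, Mul(-1, 2)), Add(p, 0)) = Mul(Add(p, -2), p) = Mul(Add(-2, p), p) = Mul(p, Add(-2, p)))
Function('c')(m) = Add(8, m) (Function('c')(m) = Add(m, Mul(4, Add(-2, 4))) = Add(m, Mul(4, 2)) = Add(m, 8) = Add(8, m))
Mul(Function('z')(-6), Add(Function('c')(-6), n)) = Mul(Pow(-6, 2), Add(Add(8, -6), 4)) = Mul(36, Add(2, 4)) = Mul(36, 6) = 216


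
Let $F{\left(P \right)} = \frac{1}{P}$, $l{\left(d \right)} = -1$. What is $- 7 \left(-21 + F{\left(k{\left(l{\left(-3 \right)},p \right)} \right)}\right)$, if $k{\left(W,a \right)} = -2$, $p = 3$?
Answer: $\frac{301}{2} \approx 150.5$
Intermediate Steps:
$- 7 \left(-21 + F{\left(k{\left(l{\left(-3 \right)},p \right)} \right)}\right) = - 7 \left(-21 + \frac{1}{-2}\right) = - 7 \left(-21 - \frac{1}{2}\right) = \left(-7\right) \left(- \frac{43}{2}\right) = \frac{301}{2}$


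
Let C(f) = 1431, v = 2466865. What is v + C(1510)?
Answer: 2468296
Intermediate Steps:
v + C(1510) = 2466865 + 1431 = 2468296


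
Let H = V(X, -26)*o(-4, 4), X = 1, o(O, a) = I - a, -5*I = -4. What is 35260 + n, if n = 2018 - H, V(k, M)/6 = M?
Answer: 183894/5 ≈ 36779.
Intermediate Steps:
I = ⅘ (I = -⅕*(-4) = ⅘ ≈ 0.80000)
o(O, a) = ⅘ - a
V(k, M) = 6*M
H = 2496/5 (H = (6*(-26))*(⅘ - 1*4) = -156*(⅘ - 4) = -156*(-16/5) = 2496/5 ≈ 499.20)
n = 7594/5 (n = 2018 - 1*2496/5 = 2018 - 2496/5 = 7594/5 ≈ 1518.8)
35260 + n = 35260 + 7594/5 = 183894/5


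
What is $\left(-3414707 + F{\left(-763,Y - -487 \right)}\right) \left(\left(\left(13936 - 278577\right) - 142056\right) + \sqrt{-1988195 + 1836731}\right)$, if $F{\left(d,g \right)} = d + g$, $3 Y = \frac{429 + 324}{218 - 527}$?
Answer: $\frac{429158874496606}{309} - \frac{2110459996 i \sqrt{37866}}{309} \approx 1.3889 \cdot 10^{12} - 1.3291 \cdot 10^{9} i$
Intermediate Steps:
$Y = - \frac{251}{309}$ ($Y = \frac{\left(429 + 324\right) \frac{1}{218 - 527}}{3} = \frac{753 \frac{1}{-309}}{3} = \frac{753 \left(- \frac{1}{309}\right)}{3} = \frac{1}{3} \left(- \frac{251}{103}\right) = - \frac{251}{309} \approx -0.8123$)
$\left(-3414707 + F{\left(-763,Y - -487 \right)}\right) \left(\left(\left(13936 - 278577\right) - 142056\right) + \sqrt{-1988195 + 1836731}\right) = \left(-3414707 - \frac{85535}{309}\right) \left(\left(\left(13936 - 278577\right) - 142056\right) + \sqrt{-1988195 + 1836731}\right) = \left(-3414707 + \left(-763 + \left(- \frac{251}{309} + 487\right)\right)\right) \left(\left(-264641 - 142056\right) + \sqrt{-151464}\right) = \left(-3414707 + \left(-763 + \frac{150232}{309}\right)\right) \left(-406697 + 2 i \sqrt{37866}\right) = \left(-3414707 - \frac{85535}{309}\right) \left(-406697 + 2 i \sqrt{37866}\right) = - \frac{1055229998 \left(-406697 + 2 i \sqrt{37866}\right)}{309} = \frac{429158874496606}{309} - \frac{2110459996 i \sqrt{37866}}{309}$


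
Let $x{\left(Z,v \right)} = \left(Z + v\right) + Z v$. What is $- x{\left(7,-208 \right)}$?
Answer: $1657$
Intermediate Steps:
$x{\left(Z,v \right)} = Z + v + Z v$
$- x{\left(7,-208 \right)} = - (7 - 208 + 7 \left(-208\right)) = - (7 - 208 - 1456) = \left(-1\right) \left(-1657\right) = 1657$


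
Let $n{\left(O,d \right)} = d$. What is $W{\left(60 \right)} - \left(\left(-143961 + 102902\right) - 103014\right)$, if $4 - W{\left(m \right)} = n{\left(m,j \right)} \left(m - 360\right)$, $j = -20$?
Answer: $138077$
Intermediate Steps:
$W{\left(m \right)} = -7196 + 20 m$ ($W{\left(m \right)} = 4 - - 20 \left(m - 360\right) = 4 - - 20 \left(-360 + m\right) = 4 - \left(7200 - 20 m\right) = 4 + \left(-7200 + 20 m\right) = -7196 + 20 m$)
$W{\left(60 \right)} - \left(\left(-143961 + 102902\right) - 103014\right) = \left(-7196 + 20 \cdot 60\right) - \left(\left(-143961 + 102902\right) - 103014\right) = \left(-7196 + 1200\right) - \left(-41059 - 103014\right) = -5996 - -144073 = -5996 + 144073 = 138077$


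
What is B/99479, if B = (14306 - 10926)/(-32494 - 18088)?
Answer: -1690/2515923389 ≈ -6.7172e-7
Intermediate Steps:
B = -1690/25291 (B = 3380/(-50582) = 3380*(-1/50582) = -1690/25291 ≈ -0.066822)
B/99479 = -1690/25291/99479 = -1690/25291*1/99479 = -1690/2515923389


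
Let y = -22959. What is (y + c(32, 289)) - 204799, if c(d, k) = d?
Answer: -227726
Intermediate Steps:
(y + c(32, 289)) - 204799 = (-22959 + 32) - 204799 = -22927 - 204799 = -227726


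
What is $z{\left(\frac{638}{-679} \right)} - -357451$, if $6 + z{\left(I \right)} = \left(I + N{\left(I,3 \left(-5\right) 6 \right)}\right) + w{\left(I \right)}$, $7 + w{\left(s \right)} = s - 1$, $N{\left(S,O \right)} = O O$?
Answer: $\frac{248198347}{679} \approx 3.6554 \cdot 10^{5}$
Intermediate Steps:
$N{\left(S,O \right)} = O^{2}$
$w{\left(s \right)} = -8 + s$ ($w{\left(s \right)} = -7 + \left(s - 1\right) = -7 + \left(-1 + s\right) = -8 + s$)
$z{\left(I \right)} = 8086 + 2 I$ ($z{\left(I \right)} = -6 + \left(\left(I + \left(3 \left(-5\right) 6\right)^{2}\right) + \left(-8 + I\right)\right) = -6 + \left(\left(I + \left(\left(-15\right) 6\right)^{2}\right) + \left(-8 + I\right)\right) = -6 + \left(\left(I + \left(-90\right)^{2}\right) + \left(-8 + I\right)\right) = -6 + \left(\left(I + 8100\right) + \left(-8 + I\right)\right) = -6 + \left(\left(8100 + I\right) + \left(-8 + I\right)\right) = -6 + \left(8092 + 2 I\right) = 8086 + 2 I$)
$z{\left(\frac{638}{-679} \right)} - -357451 = \left(8086 + 2 \frac{638}{-679}\right) - -357451 = \left(8086 + 2 \cdot 638 \left(- \frac{1}{679}\right)\right) + 357451 = \left(8086 + 2 \left(- \frac{638}{679}\right)\right) + 357451 = \left(8086 - \frac{1276}{679}\right) + 357451 = \frac{5489118}{679} + 357451 = \frac{248198347}{679}$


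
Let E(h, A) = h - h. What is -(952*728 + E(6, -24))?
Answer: -693056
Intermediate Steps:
E(h, A) = 0
-(952*728 + E(6, -24)) = -(952*728 + 0) = -(693056 + 0) = -1*693056 = -693056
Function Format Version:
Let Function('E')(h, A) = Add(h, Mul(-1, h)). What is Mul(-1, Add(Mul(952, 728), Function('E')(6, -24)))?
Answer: -693056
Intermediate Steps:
Function('E')(h, A) = 0
Mul(-1, Add(Mul(952, 728), Function('E')(6, -24))) = Mul(-1, Add(Mul(952, 728), 0)) = Mul(-1, Add(693056, 0)) = Mul(-1, 693056) = -693056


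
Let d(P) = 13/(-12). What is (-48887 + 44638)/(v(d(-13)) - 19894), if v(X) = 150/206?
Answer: 437647/2049007 ≈ 0.21359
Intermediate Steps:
d(P) = -13/12 (d(P) = 13*(-1/12) = -13/12)
v(X) = 75/103 (v(X) = 150*(1/206) = 75/103)
(-48887 + 44638)/(v(d(-13)) - 19894) = (-48887 + 44638)/(75/103 - 19894) = -4249/(-2049007/103) = -4249*(-103/2049007) = 437647/2049007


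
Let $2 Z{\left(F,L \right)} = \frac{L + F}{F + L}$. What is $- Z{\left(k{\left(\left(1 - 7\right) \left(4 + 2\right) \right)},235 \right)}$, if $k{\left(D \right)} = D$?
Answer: $- \frac{1}{2} \approx -0.5$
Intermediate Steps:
$Z{\left(F,L \right)} = \frac{1}{2}$ ($Z{\left(F,L \right)} = \frac{\left(L + F\right) \frac{1}{F + L}}{2} = \frac{\left(F + L\right) \frac{1}{F + L}}{2} = \frac{1}{2} \cdot 1 = \frac{1}{2}$)
$- Z{\left(k{\left(\left(1 - 7\right) \left(4 + 2\right) \right)},235 \right)} = \left(-1\right) \frac{1}{2} = - \frac{1}{2}$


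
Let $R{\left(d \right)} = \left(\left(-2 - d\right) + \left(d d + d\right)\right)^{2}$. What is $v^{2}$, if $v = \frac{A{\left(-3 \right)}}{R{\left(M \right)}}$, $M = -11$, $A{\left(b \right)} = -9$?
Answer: $\frac{81}{200533921} \approx 4.0392 \cdot 10^{-7}$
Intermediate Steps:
$R{\left(d \right)} = \left(-2 + d^{2}\right)^{2}$ ($R{\left(d \right)} = \left(\left(-2 - d\right) + \left(d^{2} + d\right)\right)^{2} = \left(\left(-2 - d\right) + \left(d + d^{2}\right)\right)^{2} = \left(-2 + d^{2}\right)^{2}$)
$v = - \frac{9}{14161}$ ($v = - \frac{9}{\left(-2 + \left(-11\right)^{2}\right)^{2}} = - \frac{9}{\left(-2 + 121\right)^{2}} = - \frac{9}{119^{2}} = - \frac{9}{14161} \approx -0.00063555$)
$v^{2} = \left(- \frac{9}{14161}\right)^{2} = \frac{81}{200533921}$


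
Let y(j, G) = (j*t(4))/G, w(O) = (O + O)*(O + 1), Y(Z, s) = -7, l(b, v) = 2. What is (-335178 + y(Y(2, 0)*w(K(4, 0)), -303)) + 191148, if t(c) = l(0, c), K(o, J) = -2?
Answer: -43641034/303 ≈ -1.4403e+5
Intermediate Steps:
w(O) = 2*O*(1 + O) (w(O) = (2*O)*(1 + O) = 2*O*(1 + O))
t(c) = 2
y(j, G) = 2*j/G (y(j, G) = (j*2)/G = (2*j)/G = 2*j/G)
(-335178 + y(Y(2, 0)*w(K(4, 0)), -303)) + 191148 = (-335178 + 2*(-14*(-2)*(1 - 2))/(-303)) + 191148 = (-335178 + 2*(-14*(-2)*(-1))*(-1/303)) + 191148 = (-335178 + 2*(-7*4)*(-1/303)) + 191148 = (-335178 + 2*(-28)*(-1/303)) + 191148 = (-335178 + 56/303) + 191148 = -101558878/303 + 191148 = -43641034/303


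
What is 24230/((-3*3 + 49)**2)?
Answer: 2423/160 ≈ 15.144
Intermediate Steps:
24230/((-3*3 + 49)**2) = 24230/((-9 + 49)**2) = 24230/(40**2) = 24230/1600 = 24230*(1/1600) = 2423/160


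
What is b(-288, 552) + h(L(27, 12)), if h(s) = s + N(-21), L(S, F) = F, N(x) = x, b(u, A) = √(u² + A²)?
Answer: -9 + 24*√673 ≈ 613.61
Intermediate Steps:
b(u, A) = √(A² + u²)
h(s) = -21 + s (h(s) = s - 21 = -21 + s)
b(-288, 552) + h(L(27, 12)) = √(552² + (-288)²) + (-21 + 12) = √(304704 + 82944) - 9 = √387648 - 9 = 24*√673 - 9 = -9 + 24*√673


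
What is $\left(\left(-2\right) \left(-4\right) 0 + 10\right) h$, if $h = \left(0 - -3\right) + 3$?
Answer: $60$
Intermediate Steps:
$h = 6$ ($h = \left(0 + 3\right) + 3 = 3 + 3 = 6$)
$\left(\left(-2\right) \left(-4\right) 0 + 10\right) h = \left(\left(-2\right) \left(-4\right) 0 + 10\right) 6 = \left(8 \cdot 0 + 10\right) 6 = \left(0 + 10\right) 6 = 10 \cdot 6 = 60$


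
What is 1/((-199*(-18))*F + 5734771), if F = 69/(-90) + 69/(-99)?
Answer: 55/315124054 ≈ 1.7453e-7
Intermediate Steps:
F = -161/110 (F = 69*(-1/90) + 69*(-1/99) = -23/30 - 23/33 = -161/110 ≈ -1.4636)
1/((-199*(-18))*F + 5734771) = 1/(-199*(-18)*(-161/110) + 5734771) = 1/(3582*(-161/110) + 5734771) = 1/(-288351/55 + 5734771) = 1/(315124054/55) = 55/315124054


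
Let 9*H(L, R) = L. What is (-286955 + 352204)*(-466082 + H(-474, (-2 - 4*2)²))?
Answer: -91244462596/3 ≈ -3.0415e+10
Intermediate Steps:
H(L, R) = L/9
(-286955 + 352204)*(-466082 + H(-474, (-2 - 4*2)²)) = (-286955 + 352204)*(-466082 + (⅑)*(-474)) = 65249*(-466082 - 158/3) = 65249*(-1398404/3) = -91244462596/3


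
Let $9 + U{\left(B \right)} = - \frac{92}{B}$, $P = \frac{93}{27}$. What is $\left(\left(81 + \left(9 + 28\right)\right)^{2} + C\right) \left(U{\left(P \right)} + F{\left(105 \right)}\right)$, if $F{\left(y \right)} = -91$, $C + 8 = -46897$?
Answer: $\frac{129549368}{31} \approx 4.179 \cdot 10^{6}$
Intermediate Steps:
$C = -46905$ ($C = -8 - 46897 = -46905$)
$P = \frac{31}{9}$ ($P = 93 \cdot \frac{1}{27} = \frac{31}{9} \approx 3.4444$)
$U{\left(B \right)} = -9 - \frac{92}{B}$
$\left(\left(81 + \left(9 + 28\right)\right)^{2} + C\right) \left(U{\left(P \right)} + F{\left(105 \right)}\right) = \left(\left(81 + \left(9 + 28\right)\right)^{2} - 46905\right) \left(\left(-9 - \frac{92}{\frac{31}{9}}\right) - 91\right) = \left(\left(81 + 37\right)^{2} - 46905\right) \left(\left(-9 - \frac{828}{31}\right) - 91\right) = \left(118^{2} - 46905\right) \left(\left(-9 - \frac{828}{31}\right) - 91\right) = \left(13924 - 46905\right) \left(- \frac{1107}{31} - 91\right) = \left(-32981\right) \left(- \frac{3928}{31}\right) = \frac{129549368}{31}$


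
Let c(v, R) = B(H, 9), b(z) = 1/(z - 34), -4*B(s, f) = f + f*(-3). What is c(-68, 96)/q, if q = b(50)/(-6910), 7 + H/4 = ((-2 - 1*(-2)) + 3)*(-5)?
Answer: -497520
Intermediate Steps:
H = -88 (H = -28 + 4*(((-2 - 1*(-2)) + 3)*(-5)) = -28 + 4*(((-2 + 2) + 3)*(-5)) = -28 + 4*((0 + 3)*(-5)) = -28 + 4*(3*(-5)) = -28 + 4*(-15) = -28 - 60 = -88)
B(s, f) = f/2 (B(s, f) = -(f + f*(-3))/4 = -(f - 3*f)/4 = -(-1)*f/2 = f/2)
b(z) = 1/(-34 + z)
c(v, R) = 9/2 (c(v, R) = (½)*9 = 9/2)
q = -1/110560 (q = 1/((-34 + 50)*(-6910)) = -1/6910/16 = (1/16)*(-1/6910) = -1/110560 ≈ -9.0449e-6)
c(-68, 96)/q = 9/(2*(-1/110560)) = (9/2)*(-110560) = -497520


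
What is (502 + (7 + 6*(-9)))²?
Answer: 207025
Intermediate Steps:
(502 + (7 + 6*(-9)))² = (502 + (7 - 54))² = (502 - 47)² = 455² = 207025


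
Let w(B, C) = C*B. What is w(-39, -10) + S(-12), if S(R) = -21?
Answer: 369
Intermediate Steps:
w(B, C) = B*C
w(-39, -10) + S(-12) = -39*(-10) - 21 = 390 - 21 = 369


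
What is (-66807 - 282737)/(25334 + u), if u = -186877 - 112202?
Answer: 349544/273745 ≈ 1.2769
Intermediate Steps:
u = -299079
(-66807 - 282737)/(25334 + u) = (-66807 - 282737)/(25334 - 299079) = -349544/(-273745) = -349544*(-1/273745) = 349544/273745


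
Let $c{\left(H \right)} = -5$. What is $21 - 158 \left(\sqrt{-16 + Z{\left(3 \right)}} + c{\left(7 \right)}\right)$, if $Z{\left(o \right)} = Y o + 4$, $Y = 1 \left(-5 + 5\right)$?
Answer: $811 - 316 i \sqrt{3} \approx 811.0 - 547.33 i$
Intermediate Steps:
$Y = 0$ ($Y = 1 \cdot 0 = 0$)
$Z{\left(o \right)} = 4$ ($Z{\left(o \right)} = 0 o + 4 = 0 + 4 = 4$)
$21 - 158 \left(\sqrt{-16 + Z{\left(3 \right)}} + c{\left(7 \right)}\right) = 21 - 158 \left(\sqrt{-16 + 4} - 5\right) = 21 - 158 \left(\sqrt{-12} - 5\right) = 21 - 158 \left(2 i \sqrt{3} - 5\right) = 21 - 158 \left(-5 + 2 i \sqrt{3}\right) = 21 + \left(790 - 316 i \sqrt{3}\right) = 811 - 316 i \sqrt{3}$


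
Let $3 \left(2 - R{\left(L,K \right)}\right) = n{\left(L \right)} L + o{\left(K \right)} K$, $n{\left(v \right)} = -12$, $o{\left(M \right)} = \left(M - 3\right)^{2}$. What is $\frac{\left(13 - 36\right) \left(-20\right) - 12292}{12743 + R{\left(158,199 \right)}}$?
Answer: $\frac{35496}{7604653} \approx 0.0046677$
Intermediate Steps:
$o{\left(M \right)} = \left(-3 + M\right)^{2}$
$R{\left(L,K \right)} = 2 + 4 L - \frac{K \left(-3 + K\right)^{2}}{3}$ ($R{\left(L,K \right)} = 2 - \frac{- 12 L + \left(-3 + K\right)^{2} K}{3} = 2 - \frac{- 12 L + K \left(-3 + K\right)^{2}}{3} = 2 - \left(- 4 L + \frac{K \left(-3 + K\right)^{2}}{3}\right) = 2 + 4 L - \frac{K \left(-3 + K\right)^{2}}{3}$)
$\frac{\left(13 - 36\right) \left(-20\right) - 12292}{12743 + R{\left(158,199 \right)}} = \frac{\left(13 - 36\right) \left(-20\right) - 12292}{12743 + \left(2 + 4 \cdot 158 - \frac{199 \left(-3 + 199\right)^{2}}{3}\right)} = \frac{\left(-23\right) \left(-20\right) - 12292}{12743 + \left(2 + 632 - \frac{199 \cdot 196^{2}}{3}\right)} = \frac{460 - 12292}{12743 + \left(2 + 632 - \frac{199}{3} \cdot 38416\right)} = - \frac{11832}{12743 + \left(2 + 632 - \frac{7644784}{3}\right)} = - \frac{11832}{12743 - \frac{7642882}{3}} = - \frac{11832}{- \frac{7604653}{3}} = \left(-11832\right) \left(- \frac{3}{7604653}\right) = \frac{35496}{7604653}$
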